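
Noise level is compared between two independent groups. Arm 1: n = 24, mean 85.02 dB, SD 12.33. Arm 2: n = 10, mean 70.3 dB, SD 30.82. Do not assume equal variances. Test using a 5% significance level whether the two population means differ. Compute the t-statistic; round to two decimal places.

Let group 1 = arm 1, group 2 = arm 2. H0: μ_1 = μ_2; H1: μ_1 ≠ μ_2 (Welch's two-sample t-test, two-sided).
t = (x̄_1 − x̄_2)/√(s_1²/n_1 + s_2²/n_2) = (85.02 − 70.3)/√(12.33²/24 + 30.82²/10) = 1.46
Welch–Satterthwaite df ≈ 10.22
Two-sided p-value ≈ 0.174
Since p ≈ 0.174 > α = 0.05, fail to reject H0; the evidence is not statistically significant.

1.46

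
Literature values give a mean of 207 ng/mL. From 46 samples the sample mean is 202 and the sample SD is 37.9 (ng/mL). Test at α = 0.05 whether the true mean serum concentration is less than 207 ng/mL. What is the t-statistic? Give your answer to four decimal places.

H0: μ = 207; H1: μ < 207 (one-sample t-test, left-tailed).
t = (x̄ − μ₀)/(s/√n) = (202 − 207)/(37.9/√46) = -0.8948
df = n − 1 = 45
p-value = P(T ≤ -0.8948) ≈ 0.1878
Since p ≈ 0.1878 > α = 0.05, fail to reject H0; the data do not provide sufficient evidence against H0.

-0.8948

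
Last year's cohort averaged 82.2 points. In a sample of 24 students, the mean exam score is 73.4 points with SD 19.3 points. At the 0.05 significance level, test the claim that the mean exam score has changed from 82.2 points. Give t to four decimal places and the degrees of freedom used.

H0: μ = 82.2; H1: μ ≠ 82.2 (one-sample t-test, two-sided).
t = (x̄ − μ₀)/(s/√n) = (73.4 − 82.2)/(19.3/√24) = -2.2337
df = n − 1 = 23
Two-sided p-value ≈ 0.0355
Since p ≈ 0.0355 < α = 0.05, reject H0; the data support H1.

t = -2.2337, df = 23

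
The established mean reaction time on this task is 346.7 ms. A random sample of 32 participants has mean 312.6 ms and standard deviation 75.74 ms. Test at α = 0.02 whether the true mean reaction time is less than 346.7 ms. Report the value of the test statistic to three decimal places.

-2.547

H0: μ = 346.7; H1: μ < 346.7 (one-sample t-test, left-tailed).
t = (x̄ − μ₀)/(s/√n) = (312.6 − 346.7)/(75.74/√32) = -2.547
df = n − 1 = 31
p-value = P(T ≤ -2.547) ≈ 0.008
Since p ≈ 0.008 < α = 0.02, reject H0; the evidence is statistically significant.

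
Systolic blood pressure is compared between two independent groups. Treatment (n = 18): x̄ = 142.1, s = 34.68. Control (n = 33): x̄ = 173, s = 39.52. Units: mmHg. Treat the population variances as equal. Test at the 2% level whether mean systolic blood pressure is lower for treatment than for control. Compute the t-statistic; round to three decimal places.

Let group 1 = treatment, group 2 = control. H0: μ_1 = μ_2; H1: μ_1 < μ_2 (two-sample pooled-variance t-test, left-tailed).
s_p² = [(18−1)·34.68² + (33−1)·39.52²]/(18+33−2) = 1437.23
t = (142.1 − 173)/√[1437.23·(1/18 + 1/33)] = -2.782
df = n₁ + n₂ − 2 = 49
p-value = P(T ≤ -2.782) ≈ 0.004
Since p ≈ 0.004 < α = 0.02, reject H0; the data support H1.

-2.782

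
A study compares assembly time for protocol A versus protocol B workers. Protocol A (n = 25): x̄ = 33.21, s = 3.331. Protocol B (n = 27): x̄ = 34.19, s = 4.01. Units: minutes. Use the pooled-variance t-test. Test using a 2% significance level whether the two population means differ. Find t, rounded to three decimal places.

-0.954

Let group 1 = protocol A, group 2 = protocol B. H0: μ_1 = μ_2; H1: μ_1 ≠ μ_2 (two-sample pooled-variance t-test, two-sided).
s_p² = [(25−1)·3.331² + (27−1)·4.01²]/(25+27−2) = 13.6875
t = (33.21 − 34.19)/√[13.6875·(1/25 + 1/27)] = -0.954
df = n₁ + n₂ − 2 = 50
Two-sided p-value ≈ 0.3445
Since p ≈ 0.3445 > α = 0.02, fail to reject H0; the data do not provide sufficient evidence against H0.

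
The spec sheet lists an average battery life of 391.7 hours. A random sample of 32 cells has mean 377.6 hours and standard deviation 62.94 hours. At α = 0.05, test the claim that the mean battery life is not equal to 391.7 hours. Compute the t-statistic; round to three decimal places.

-1.267

H0: μ = 391.7; H1: μ ≠ 391.7 (one-sample t-test, two-sided).
t = (x̄ − μ₀)/(s/√n) = (377.6 − 391.7)/(62.94/√32) = -1.267
df = n − 1 = 31
Two-sided p-value ≈ 0.214
Since p ≈ 0.214 > α = 0.05, fail to reject H0; the evidence is not statistically significant.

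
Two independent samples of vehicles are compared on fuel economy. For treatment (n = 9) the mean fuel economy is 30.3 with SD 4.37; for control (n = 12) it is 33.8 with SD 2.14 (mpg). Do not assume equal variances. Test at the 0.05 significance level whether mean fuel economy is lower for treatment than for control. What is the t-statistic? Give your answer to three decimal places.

-2.212

Let group 1 = treatment, group 2 = control. H0: μ_1 = μ_2; H1: μ_1 < μ_2 (Welch's two-sample t-test, left-tailed).
t = (x̄_1 − x̄_2)/√(s_1²/n_1 + s_2²/n_2) = (30.3 − 33.8)/√(4.37²/9 + 2.14²/12) = -2.212
Welch–Satterthwaite df ≈ 10.88
p-value = P(T ≤ -2.212) ≈ 0.025
Since p ≈ 0.025 < α = 0.05, reject H0; the data support H1.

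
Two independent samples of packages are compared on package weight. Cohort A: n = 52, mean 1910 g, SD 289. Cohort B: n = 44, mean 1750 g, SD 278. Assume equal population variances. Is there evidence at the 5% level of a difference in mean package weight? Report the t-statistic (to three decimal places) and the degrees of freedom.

t = 2.750, df = 94

Let group 1 = cohort A, group 2 = cohort B. H0: μ_1 = μ_2; H1: μ_1 ≠ μ_2 (two-sample pooled-variance t-test, two-sided).
s_p² = [(52−1)·289² + (44−1)·278²]/(52+44−2) = 80667.9
t = (1910 − 1750)/√[80667.9·(1/52 + 1/44)] = 2.750
df = n₁ + n₂ − 2 = 94
Two-sided p-value ≈ 0.007
Since p ≈ 0.007 < α = 0.05, reject H0; the evidence is statistically significant.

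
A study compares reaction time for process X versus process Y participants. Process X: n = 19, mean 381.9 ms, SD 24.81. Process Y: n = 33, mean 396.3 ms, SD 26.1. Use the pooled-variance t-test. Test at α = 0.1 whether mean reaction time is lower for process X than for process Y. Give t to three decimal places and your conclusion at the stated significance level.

Let group 1 = process X, group 2 = process Y. H0: μ_1 = μ_2; H1: μ_1 < μ_2 (two-sample pooled-variance t-test, left-tailed).
s_p² = [(19−1)·24.81² + (33−1)·26.1²]/(19+33−2) = 657.567
t = (381.9 − 396.3)/√[657.567·(1/19 + 1/33)] = -1.950
df = n₁ + n₂ − 2 = 50
p-value = P(T ≤ -1.950) ≈ 0.0284
Since p ≈ 0.0284 < α = 0.1, reject H0; the data support H1.

t = -1.950; reject H0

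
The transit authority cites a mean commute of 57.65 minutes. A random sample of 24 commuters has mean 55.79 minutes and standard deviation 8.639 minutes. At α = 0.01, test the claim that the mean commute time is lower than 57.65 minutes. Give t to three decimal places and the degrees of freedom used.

t = -1.055, df = 23

H0: μ = 57.65; H1: μ < 57.65 (one-sample t-test, left-tailed).
t = (x̄ − μ₀)/(s/√n) = (55.79 − 57.65)/(8.639/√24) = -1.055
df = n − 1 = 23
p-value = P(T ≤ -1.055) ≈ 0.1512
Since p ≈ 0.1512 > α = 0.01, fail to reject H0; the data do not provide sufficient evidence against H0.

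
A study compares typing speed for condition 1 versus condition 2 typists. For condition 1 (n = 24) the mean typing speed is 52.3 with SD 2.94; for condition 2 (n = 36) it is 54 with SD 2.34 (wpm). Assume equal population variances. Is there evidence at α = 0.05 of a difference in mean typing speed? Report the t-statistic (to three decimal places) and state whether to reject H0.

t = -2.486; reject H0

Let group 1 = condition 1, group 2 = condition 2. H0: μ_1 = μ_2; H1: μ_1 ≠ μ_2 (two-sample pooled-variance t-test, two-sided).
s_p² = [(24−1)·2.94² + (36−1)·2.34²]/(24+36−2) = 6.73188
t = (52.3 − 54)/√[6.73188·(1/24 + 1/36)] = -2.486
df = n₁ + n₂ − 2 = 58
Two-sided p-value ≈ 0.0158
Since p ≈ 0.0158 < α = 0.05, reject H0; the evidence is statistically significant.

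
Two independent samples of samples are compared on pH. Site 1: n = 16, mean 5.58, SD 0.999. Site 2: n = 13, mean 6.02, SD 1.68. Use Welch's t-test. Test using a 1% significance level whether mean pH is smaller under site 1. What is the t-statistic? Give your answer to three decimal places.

-0.832

Let group 1 = site 1, group 2 = site 2. H0: μ_1 = μ_2; H1: μ_1 < μ_2 (Welch's two-sample t-test, left-tailed).
t = (x̄_1 − x̄_2)/√(s_1²/n_1 + s_2²/n_2) = (5.58 − 6.02)/√(0.999²/16 + 1.68²/13) = -0.832
Welch–Satterthwaite df ≈ 18.65
p-value = P(T ≤ -0.832) ≈ 0.2079
Since p ≈ 0.2079 > α = 0.01, fail to reject H0; the evidence is not statistically significant.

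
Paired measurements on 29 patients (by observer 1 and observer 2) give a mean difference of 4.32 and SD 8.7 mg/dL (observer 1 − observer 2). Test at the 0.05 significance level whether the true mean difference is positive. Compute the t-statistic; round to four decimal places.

2.6740

H0: μ_d = 0; H1: μ_d > 0 (paired t-test on the differences, right-tailed).
t = d̄/(s_d/√n) = 4.32/(8.7/√29) = 2.6740
df = n − 1 = 28
p-value = P(T ≥ 2.6740) ≈ 0.0062
Since p ≈ 0.0062 < α = 0.05, reject H0; the data support H1.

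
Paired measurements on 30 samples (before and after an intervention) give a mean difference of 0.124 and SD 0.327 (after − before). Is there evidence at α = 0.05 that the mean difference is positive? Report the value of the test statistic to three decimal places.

2.077

H0: μ_d = 0; H1: μ_d > 0 (paired t-test on the differences, right-tailed).
t = d̄/(s_d/√n) = 0.124/(0.327/√30) = 2.077
df = n − 1 = 29
p-value = P(T ≥ 2.077) ≈ 0.023
Since p ≈ 0.023 < α = 0.05, reject H0; the data support H1.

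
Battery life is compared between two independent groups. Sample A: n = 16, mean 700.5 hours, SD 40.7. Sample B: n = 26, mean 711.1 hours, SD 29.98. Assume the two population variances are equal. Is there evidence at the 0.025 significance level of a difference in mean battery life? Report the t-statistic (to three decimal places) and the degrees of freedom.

t = -0.970, df = 40

Let group 1 = sample A, group 2 = sample B. H0: μ_1 = μ_2; H1: μ_1 ≠ μ_2 (two-sample pooled-variance t-test, two-sided).
s_p² = [(16−1)·40.7² + (26−1)·29.98²]/(16+26−2) = 1182.93
t = (700.5 − 711.1)/√[1182.93·(1/16 + 1/26)] = -0.970
df = n₁ + n₂ − 2 = 40
Two-sided p-value ≈ 0.3379
Since p ≈ 0.3379 > α = 0.025, fail to reject H0; the evidence is not statistically significant.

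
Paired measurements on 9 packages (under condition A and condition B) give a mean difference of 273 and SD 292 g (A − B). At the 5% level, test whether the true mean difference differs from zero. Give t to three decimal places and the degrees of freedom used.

H0: μ_d = 0; H1: μ_d ≠ 0 (paired t-test on the differences, two-sided).
t = d̄/(s_d/√n) = 273/(292/√9) = 2.805
df = n − 1 = 8
Two-sided p-value ≈ 0.023
Since p ≈ 0.023 < α = 0.05, reject H0; the data support H1.

t = 2.805, df = 8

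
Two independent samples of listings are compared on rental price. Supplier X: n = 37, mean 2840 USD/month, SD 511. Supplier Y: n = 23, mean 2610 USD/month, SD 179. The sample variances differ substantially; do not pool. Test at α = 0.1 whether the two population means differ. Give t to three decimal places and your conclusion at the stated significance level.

t = 2.502; reject H0

Let group 1 = supplier X, group 2 = supplier Y. H0: μ_1 = μ_2; H1: μ_1 ≠ μ_2 (Welch's two-sample t-test, two-sided).
t = (x̄_1 − x̄_2)/√(s_1²/n_1 + s_2²/n_2) = (2840 − 2610)/√(511²/37 + 179²/23) = 2.502
Welch–Satterthwaite df ≈ 48.52
Two-sided p-value ≈ 0.016
Since p ≈ 0.016 < α = 0.1, reject H0; the evidence is statistically significant.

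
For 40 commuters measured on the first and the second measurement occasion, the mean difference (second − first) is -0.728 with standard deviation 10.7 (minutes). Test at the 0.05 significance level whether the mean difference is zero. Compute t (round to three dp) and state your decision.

H0: μ_d = 0; H1: μ_d ≠ 0 (paired t-test on the differences, two-sided).
t = d̄/(s_d/√n) = -0.728/(10.7/√40) = -0.430
df = n − 1 = 39
Two-sided p-value ≈ 0.669
Since p ≈ 0.669 > α = 0.05, fail to reject H0; the evidence is not statistically significant.

t = -0.430; fail to reject H0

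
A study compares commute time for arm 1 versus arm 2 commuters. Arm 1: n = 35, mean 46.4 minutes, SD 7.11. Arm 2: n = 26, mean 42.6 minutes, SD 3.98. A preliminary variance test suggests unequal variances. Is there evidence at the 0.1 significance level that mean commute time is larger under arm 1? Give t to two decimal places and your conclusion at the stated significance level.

Let group 1 = arm 1, group 2 = arm 2. H0: μ_1 = μ_2; H1: μ_1 > μ_2 (Welch's two-sample t-test, right-tailed).
t = (x̄_1 − x̄_2)/√(s_1²/n_1 + s_2²/n_2) = (46.4 − 42.6)/√(7.11²/35 + 3.98²/26) = 2.65
Welch–Satterthwaite df ≈ 55.34
p-value = P(T ≥ 2.65) ≈ 0.005
Since p ≈ 0.005 < α = 0.1, reject H0; the data support H1.

t = 2.65; reject H0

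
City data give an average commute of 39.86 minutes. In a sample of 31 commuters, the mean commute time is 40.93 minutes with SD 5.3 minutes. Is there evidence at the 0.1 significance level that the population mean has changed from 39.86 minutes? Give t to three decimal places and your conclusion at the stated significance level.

t = 1.124; fail to reject H0

H0: μ = 39.86; H1: μ ≠ 39.86 (one-sample t-test, two-sided).
t = (x̄ − μ₀)/(s/√n) = (40.93 − 39.86)/(5.3/√31) = 1.124
df = n − 1 = 30
Two-sided p-value ≈ 0.270
Since p ≈ 0.270 > α = 0.1, fail to reject H0; the data do not provide sufficient evidence against H0.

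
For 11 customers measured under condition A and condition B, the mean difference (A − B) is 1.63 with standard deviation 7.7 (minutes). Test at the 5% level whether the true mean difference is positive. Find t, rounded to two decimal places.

H0: μ_d = 0; H1: μ_d > 0 (paired t-test on the differences, right-tailed).
t = d̄/(s_d/√n) = 1.63/(7.7/√11) = 0.70
df = n − 1 = 10
p-value = P(T ≥ 0.70) ≈ 0.249
Since p ≈ 0.249 > α = 0.05, fail to reject H0; the evidence is not statistically significant.

0.70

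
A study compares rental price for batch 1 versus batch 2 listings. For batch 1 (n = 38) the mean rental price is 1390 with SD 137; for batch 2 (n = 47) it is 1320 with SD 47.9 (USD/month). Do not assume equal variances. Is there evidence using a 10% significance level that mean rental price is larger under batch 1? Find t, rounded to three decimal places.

Let group 1 = batch 1, group 2 = batch 2. H0: μ_1 = μ_2; H1: μ_1 > μ_2 (Welch's two-sample t-test, right-tailed).
t = (x̄_1 − x̄_2)/√(s_1²/n_1 + s_2²/n_2) = (1390 − 1320)/√(137²/38 + 47.9²/47) = 3.005
Welch–Satterthwaite df ≈ 44.33
p-value = P(T ≥ 3.005) ≈ 0.002
Since p ≈ 0.002 < α = 0.1, reject H0; the evidence is statistically significant.

3.005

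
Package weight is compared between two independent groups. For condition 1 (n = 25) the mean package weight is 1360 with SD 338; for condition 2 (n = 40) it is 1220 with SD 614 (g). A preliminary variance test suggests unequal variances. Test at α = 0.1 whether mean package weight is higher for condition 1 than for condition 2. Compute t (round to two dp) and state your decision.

t = 1.18; fail to reject H0

Let group 1 = condition 1, group 2 = condition 2. H0: μ_1 = μ_2; H1: μ_1 > μ_2 (Welch's two-sample t-test, right-tailed).
t = (x̄_1 − x̄_2)/√(s_1²/n_1 + s_2²/n_2) = (1360 − 1220)/√(338²/25 + 614²/40) = 1.18
Welch–Satterthwaite df ≈ 62.22
p-value = P(T ≥ 1.18) ≈ 0.1206
Since p ≈ 0.1206 > α = 0.1, fail to reject H0; the data do not provide sufficient evidence against H0.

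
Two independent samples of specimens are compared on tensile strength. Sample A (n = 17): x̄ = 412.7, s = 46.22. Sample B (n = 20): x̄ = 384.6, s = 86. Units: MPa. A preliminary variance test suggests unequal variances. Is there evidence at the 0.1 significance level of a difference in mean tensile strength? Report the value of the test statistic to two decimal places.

1.26

Let group 1 = sample A, group 2 = sample B. H0: μ_1 = μ_2; H1: μ_1 ≠ μ_2 (Welch's two-sample t-test, two-sided).
t = (x̄_1 − x̄_2)/√(s_1²/n_1 + s_2²/n_2) = (412.7 − 384.6)/√(46.22²/17 + 86²/20) = 1.26
Welch–Satterthwaite df ≈ 29.99
Two-sided p-value ≈ 0.2165
Since p ≈ 0.2165 > α = 0.1, fail to reject H0; the evidence is not statistically significant.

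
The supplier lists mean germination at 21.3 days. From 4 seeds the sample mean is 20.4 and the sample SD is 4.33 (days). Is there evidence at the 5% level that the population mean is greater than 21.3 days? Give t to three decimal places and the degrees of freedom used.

t = -0.416, df = 3

H0: μ = 21.3; H1: μ > 21.3 (one-sample t-test, right-tailed).
t = (x̄ − μ₀)/(s/√n) = (20.4 − 21.3)/(4.33/√4) = -0.416
df = n − 1 = 3
p-value = P(T ≥ -0.416) ≈ 0.6472
Since p ≈ 0.6472 > α = 0.05, fail to reject H0; the evidence is not statistically significant.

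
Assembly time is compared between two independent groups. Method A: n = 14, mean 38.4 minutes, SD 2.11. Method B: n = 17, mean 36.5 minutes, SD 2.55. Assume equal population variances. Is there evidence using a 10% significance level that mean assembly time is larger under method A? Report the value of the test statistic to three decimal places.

2.228

Let group 1 = method A, group 2 = method B. H0: μ_1 = μ_2; H1: μ_1 > μ_2 (two-sample pooled-variance t-test, right-tailed).
s_p² = [(14−1)·2.11² + (17−1)·2.55²]/(14+17−2) = 5.58336
t = (38.4 − 36.5)/√[5.58336·(1/14 + 1/17)] = 2.228
df = n₁ + n₂ − 2 = 29
p-value = P(T ≥ 2.228) ≈ 0.0169
Since p ≈ 0.0169 < α = 0.1, reject H0; the data support H1.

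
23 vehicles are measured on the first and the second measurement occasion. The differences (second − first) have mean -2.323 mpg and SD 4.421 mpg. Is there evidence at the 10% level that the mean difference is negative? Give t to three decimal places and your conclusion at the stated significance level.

t = -2.520; reject H0

H0: μ_d = 0; H1: μ_d < 0 (paired t-test on the differences, left-tailed).
t = d̄/(s_d/√n) = -2.323/(4.421/√23) = -2.520
df = n − 1 = 22
p-value = P(T ≤ -2.520) ≈ 0.0097
Since p ≈ 0.0097 < α = 0.1, reject H0; the evidence is statistically significant.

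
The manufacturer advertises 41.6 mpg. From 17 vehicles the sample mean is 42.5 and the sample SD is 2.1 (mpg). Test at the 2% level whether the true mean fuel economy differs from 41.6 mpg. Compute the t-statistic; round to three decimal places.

H0: μ = 41.6; H1: μ ≠ 41.6 (one-sample t-test, two-sided).
t = (x̄ − μ₀)/(s/√n) = (42.5 − 41.6)/(2.1/√17) = 1.767
df = n − 1 = 16
Two-sided p-value ≈ 0.0963
Since p ≈ 0.0963 > α = 0.02, fail to reject H0; the evidence is not statistically significant.

1.767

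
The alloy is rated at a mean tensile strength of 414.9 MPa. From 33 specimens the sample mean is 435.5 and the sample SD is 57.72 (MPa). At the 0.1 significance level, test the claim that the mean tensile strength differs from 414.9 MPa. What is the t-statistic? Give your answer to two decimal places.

H0: μ = 414.9; H1: μ ≠ 414.9 (one-sample t-test, two-sided).
t = (x̄ − μ₀)/(s/√n) = (435.5 − 414.9)/(57.72/√33) = 2.05
df = n − 1 = 32
Two-sided p-value ≈ 0.049
Since p ≈ 0.049 < α = 0.1, reject H0; the evidence is statistically significant.

2.05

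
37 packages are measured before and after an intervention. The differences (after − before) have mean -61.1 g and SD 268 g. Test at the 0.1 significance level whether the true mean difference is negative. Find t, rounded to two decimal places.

H0: μ_d = 0; H1: μ_d < 0 (paired t-test on the differences, left-tailed).
t = d̄/(s_d/√n) = -61.1/(268/√37) = -1.39
df = n − 1 = 36
p-value = P(T ≤ -1.39) ≈ 0.087
Since p ≈ 0.087 < α = 0.1, reject H0; the data support H1.

-1.39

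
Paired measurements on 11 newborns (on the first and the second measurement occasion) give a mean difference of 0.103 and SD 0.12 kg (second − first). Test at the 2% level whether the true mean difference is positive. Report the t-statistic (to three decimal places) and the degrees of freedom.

H0: μ_d = 0; H1: μ_d > 0 (paired t-test on the differences, right-tailed).
t = d̄/(s_d/√n) = 0.103/(0.12/√11) = 2.847
df = n − 1 = 10
p-value = P(T ≥ 2.847) ≈ 0.0087
Since p ≈ 0.0087 < α = 0.02, reject H0; the evidence is statistically significant.

t = 2.847, df = 10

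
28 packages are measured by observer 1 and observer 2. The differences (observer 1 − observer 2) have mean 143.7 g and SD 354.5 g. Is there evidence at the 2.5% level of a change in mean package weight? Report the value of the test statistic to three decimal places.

2.145

H0: μ_d = 0; H1: μ_d ≠ 0 (paired t-test on the differences, two-sided).
t = d̄/(s_d/√n) = 143.7/(354.5/√28) = 2.145
df = n − 1 = 27
Two-sided p-value ≈ 0.041
Since p ≈ 0.041 > α = 0.025, fail to reject H0; the evidence is not statistically significant.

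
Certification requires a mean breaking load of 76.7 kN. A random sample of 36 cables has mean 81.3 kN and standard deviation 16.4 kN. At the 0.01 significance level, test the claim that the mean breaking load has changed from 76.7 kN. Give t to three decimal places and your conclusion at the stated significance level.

t = 1.683; fail to reject H0

H0: μ = 76.7; H1: μ ≠ 76.7 (one-sample t-test, two-sided).
t = (x̄ − μ₀)/(s/√n) = (81.3 − 76.7)/(16.4/√36) = 1.683
df = n − 1 = 35
Two-sided p-value ≈ 0.1013
Since p ≈ 0.1013 > α = 0.01, fail to reject H0; the data do not provide sufficient evidence against H0.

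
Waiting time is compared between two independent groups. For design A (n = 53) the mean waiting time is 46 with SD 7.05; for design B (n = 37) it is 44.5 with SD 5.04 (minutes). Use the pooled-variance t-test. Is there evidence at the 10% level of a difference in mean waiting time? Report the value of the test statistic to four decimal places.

1.1104

Let group 1 = design A, group 2 = design B. H0: μ_1 = μ_2; H1: μ_1 ≠ μ_2 (two-sample pooled-variance t-test, two-sided).
s_p² = [(53−1)·7.05² + (37−1)·5.04²]/(53+37−2) = 39.7612
t = (46 − 44.5)/√[39.7612·(1/53 + 1/37)] = 1.1104
df = n₁ + n₂ − 2 = 88
Two-sided p-value ≈ 0.2699
Since p ≈ 0.2699 > α = 0.1, fail to reject H0; the data do not provide sufficient evidence against H0.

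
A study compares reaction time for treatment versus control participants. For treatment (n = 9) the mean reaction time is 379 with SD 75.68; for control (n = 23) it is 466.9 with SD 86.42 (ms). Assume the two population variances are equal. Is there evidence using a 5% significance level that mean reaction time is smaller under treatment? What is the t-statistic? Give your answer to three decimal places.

-2.671

Let group 1 = treatment, group 2 = control. H0: μ_1 = μ_2; H1: μ_1 < μ_2 (two-sample pooled-variance t-test, left-tailed).
s_p² = [(9−1)·75.68² + (23−1)·86.42²]/(9+23−2) = 7004.16
t = (379 − 466.9)/√[7004.16·(1/9 + 1/23)] = -2.671
df = n₁ + n₂ − 2 = 30
p-value = P(T ≤ -2.671) ≈ 0.006
Since p ≈ 0.006 < α = 0.05, reject H0; the data support H1.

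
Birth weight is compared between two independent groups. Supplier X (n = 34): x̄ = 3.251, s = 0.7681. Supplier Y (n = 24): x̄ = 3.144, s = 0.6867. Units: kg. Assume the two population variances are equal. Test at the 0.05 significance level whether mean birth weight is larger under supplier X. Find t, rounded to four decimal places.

Let group 1 = supplier X, group 2 = supplier Y. H0: μ_1 = μ_2; H1: μ_1 > μ_2 (two-sample pooled-variance t-test, right-tailed).
s_p² = [(34−1)·0.7681² + (24−1)·0.6867²]/(34+24−2) = 0.541341
t = (3.251 − 3.144)/√[0.541341·(1/34 + 1/24)] = 0.5455
df = n₁ + n₂ − 2 = 56
p-value = P(T ≥ 0.5455) ≈ 0.2938
Since p ≈ 0.2938 > α = 0.05, fail to reject H0; the data do not provide sufficient evidence against H0.

0.5455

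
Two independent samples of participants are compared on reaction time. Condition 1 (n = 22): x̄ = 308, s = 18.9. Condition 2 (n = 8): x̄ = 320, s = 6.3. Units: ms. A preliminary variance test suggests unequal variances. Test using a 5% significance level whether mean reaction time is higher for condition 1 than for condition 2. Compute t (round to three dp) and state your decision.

t = -2.606; fail to reject H0

Let group 1 = condition 1, group 2 = condition 2. H0: μ_1 = μ_2; H1: μ_1 > μ_2 (Welch's two-sample t-test, right-tailed).
t = (x̄_1 − x̄_2)/√(s_1²/n_1 + s_2²/n_2) = (308 − 320)/√(18.9²/22 + 6.3²/8) = -2.606
Welch–Satterthwaite df ≈ 27.96
p-value = P(T ≥ -2.606) ≈ 0.9927
Since p ≈ 0.9927 > α = 0.05, fail to reject H0; the evidence is not statistically significant.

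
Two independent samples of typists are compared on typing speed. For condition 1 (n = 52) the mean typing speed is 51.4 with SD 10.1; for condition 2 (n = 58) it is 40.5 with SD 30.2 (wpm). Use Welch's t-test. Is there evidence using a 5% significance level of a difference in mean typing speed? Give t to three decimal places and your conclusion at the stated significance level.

t = 2.592; reject H0

Let group 1 = condition 1, group 2 = condition 2. H0: μ_1 = μ_2; H1: μ_1 ≠ μ_2 (Welch's two-sample t-test, two-sided).
t = (x̄_1 − x̄_2)/√(s_1²/n_1 + s_2²/n_2) = (51.4 − 40.5)/√(10.1²/52 + 30.2²/58) = 2.592
Welch–Satterthwaite df ≈ 70.88
Two-sided p-value ≈ 0.012
Since p ≈ 0.012 < α = 0.05, reject H0; the evidence is statistically significant.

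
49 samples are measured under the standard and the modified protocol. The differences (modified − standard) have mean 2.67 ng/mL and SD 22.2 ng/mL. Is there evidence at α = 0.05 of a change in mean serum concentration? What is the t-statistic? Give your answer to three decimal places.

0.842

H0: μ_d = 0; H1: μ_d ≠ 0 (paired t-test on the differences, two-sided).
t = d̄/(s_d/√n) = 2.67/(22.2/√49) = 0.842
df = n − 1 = 48
Two-sided p-value ≈ 0.4040
Since p ≈ 0.4040 > α = 0.05, fail to reject H0; the data do not provide sufficient evidence against H0.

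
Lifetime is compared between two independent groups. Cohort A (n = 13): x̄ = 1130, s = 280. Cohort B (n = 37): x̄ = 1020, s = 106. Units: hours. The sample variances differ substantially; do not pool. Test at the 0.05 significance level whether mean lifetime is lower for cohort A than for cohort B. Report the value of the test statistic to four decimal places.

1.3821

Let group 1 = cohort A, group 2 = cohort B. H0: μ_1 = μ_2; H1: μ_1 < μ_2 (Welch's two-sample t-test, left-tailed).
t = (x̄_1 − x̄_2)/√(s_1²/n_1 + s_2²/n_2) = (1130 − 1020)/√(280²/13 + 106²/37) = 1.3821
Welch–Satterthwaite df ≈ 13.23
p-value = P(T ≤ 1.3821) ≈ 0.9051
Since p ≈ 0.9051 > α = 0.05, fail to reject H0; the data do not provide sufficient evidence against H0.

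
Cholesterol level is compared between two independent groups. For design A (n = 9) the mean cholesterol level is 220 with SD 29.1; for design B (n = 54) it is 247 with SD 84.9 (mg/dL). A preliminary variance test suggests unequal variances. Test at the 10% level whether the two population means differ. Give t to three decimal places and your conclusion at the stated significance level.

Let group 1 = design A, group 2 = design B. H0: μ_1 = μ_2; H1: μ_1 ≠ μ_2 (Welch's two-sample t-test, two-sided).
t = (x̄_1 − x̄_2)/√(s_1²/n_1 + s_2²/n_2) = (220 − 247)/√(29.1²/9 + 84.9²/54) = -1.790
Welch–Satterthwaite df ≈ 35.89
Two-sided p-value ≈ 0.0819
Since p ≈ 0.0819 < α = 0.1, reject H0; the data support H1.

t = -1.790; reject H0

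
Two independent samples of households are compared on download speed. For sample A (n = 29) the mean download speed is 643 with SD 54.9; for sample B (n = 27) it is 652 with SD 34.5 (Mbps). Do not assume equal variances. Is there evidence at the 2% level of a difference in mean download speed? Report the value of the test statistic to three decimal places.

-0.740

Let group 1 = sample A, group 2 = sample B. H0: μ_1 = μ_2; H1: μ_1 ≠ μ_2 (Welch's two-sample t-test, two-sided).
t = (x̄_1 − x̄_2)/√(s_1²/n_1 + s_2²/n_2) = (643 − 652)/√(54.9²/29 + 34.5²/27) = -0.740
Welch–Satterthwaite df ≈ 47.57
Two-sided p-value ≈ 0.4631
Since p ≈ 0.4631 > α = 0.02, fail to reject H0; the data do not provide sufficient evidence against H0.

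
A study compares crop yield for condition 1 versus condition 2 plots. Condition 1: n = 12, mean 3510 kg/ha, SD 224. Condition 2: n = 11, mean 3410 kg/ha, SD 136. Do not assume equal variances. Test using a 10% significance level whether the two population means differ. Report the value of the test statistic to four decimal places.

Let group 1 = condition 1, group 2 = condition 2. H0: μ_1 = μ_2; H1: μ_1 ≠ μ_2 (Welch's two-sample t-test, two-sided).
t = (x̄_1 − x̄_2)/√(s_1²/n_1 + s_2²/n_2) = (3510 − 3410)/√(224²/12 + 136²/11) = 1.3060
Welch–Satterthwaite df ≈ 18.36
Two-sided p-value ≈ 0.2077
Since p ≈ 0.2077 > α = 0.1, fail to reject H0; the data do not provide sufficient evidence against H0.

1.3060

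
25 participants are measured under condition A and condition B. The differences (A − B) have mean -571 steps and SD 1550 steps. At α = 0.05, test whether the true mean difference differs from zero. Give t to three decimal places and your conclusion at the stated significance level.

H0: μ_d = 0; H1: μ_d ≠ 0 (paired t-test on the differences, two-sided).
t = d̄/(s_d/√n) = -571/(1550/√25) = -1.842
df = n − 1 = 24
Two-sided p-value ≈ 0.078
Since p ≈ 0.078 > α = 0.05, fail to reject H0; the evidence is not statistically significant.

t = -1.842; fail to reject H0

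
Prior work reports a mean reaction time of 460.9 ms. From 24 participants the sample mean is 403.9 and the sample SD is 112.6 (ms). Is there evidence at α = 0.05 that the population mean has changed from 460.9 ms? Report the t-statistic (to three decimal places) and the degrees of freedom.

H0: μ = 460.9; H1: μ ≠ 460.9 (one-sample t-test, two-sided).
t = (x̄ − μ₀)/(s/√n) = (403.9 − 460.9)/(112.6/√24) = -2.480
df = n − 1 = 23
Two-sided p-value ≈ 0.021
Since p ≈ 0.021 < α = 0.05, reject H0; the data support H1.

t = -2.480, df = 23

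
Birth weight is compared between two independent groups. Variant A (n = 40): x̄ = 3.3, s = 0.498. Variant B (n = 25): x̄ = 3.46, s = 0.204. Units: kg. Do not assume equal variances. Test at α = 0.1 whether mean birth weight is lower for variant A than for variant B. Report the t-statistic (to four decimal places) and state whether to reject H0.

t = -1.8042; reject H0

Let group 1 = variant A, group 2 = variant B. H0: μ_1 = μ_2; H1: μ_1 < μ_2 (Welch's two-sample t-test, left-tailed).
t = (x̄_1 − x̄_2)/√(s_1²/n_1 + s_2²/n_2) = (3.3 − 3.46)/√(0.498²/40 + 0.204²/25) = -1.8042
Welch–Satterthwaite df ≈ 56.17
p-value = P(T ≤ -1.8042) ≈ 0.038
Since p ≈ 0.038 < α = 0.1, reject H0; the data support H1.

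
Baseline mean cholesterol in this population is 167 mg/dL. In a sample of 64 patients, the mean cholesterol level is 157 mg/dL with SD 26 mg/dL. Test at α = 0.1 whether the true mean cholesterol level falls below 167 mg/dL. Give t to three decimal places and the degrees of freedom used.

H0: μ = 167; H1: μ < 167 (one-sample t-test, left-tailed).
t = (x̄ − μ₀)/(s/√n) = (157 − 167)/(26/√64) = -3.077
df = n − 1 = 63
p-value = P(T ≤ -3.077) ≈ 0.0015
Since p ≈ 0.0015 < α = 0.1, reject H0; the evidence is statistically significant.

t = -3.077, df = 63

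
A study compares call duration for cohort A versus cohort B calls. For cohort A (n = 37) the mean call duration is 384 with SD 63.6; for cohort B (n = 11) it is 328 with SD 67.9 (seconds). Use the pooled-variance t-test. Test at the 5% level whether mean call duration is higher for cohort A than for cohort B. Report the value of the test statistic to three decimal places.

2.526

Let group 1 = cohort A, group 2 = cohort B. H0: μ_1 = μ_2; H1: μ_1 > μ_2 (two-sample pooled-variance t-test, right-tailed).
s_p² = [(37−1)·63.6² + (11−1)·67.9²]/(37+11−2) = 4167.88
t = (384 − 328)/√[4167.88·(1/37 + 1/11)] = 2.526
df = n₁ + n₂ − 2 = 46
p-value = P(T ≥ 2.526) ≈ 0.008
Since p ≈ 0.008 < α = 0.05, reject H0; the evidence is statistically significant.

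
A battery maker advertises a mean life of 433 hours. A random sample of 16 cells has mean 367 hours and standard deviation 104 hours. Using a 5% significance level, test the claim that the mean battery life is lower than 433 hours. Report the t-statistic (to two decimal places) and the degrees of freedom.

t = -2.54, df = 15

H0: μ = 433; H1: μ < 433 (one-sample t-test, left-tailed).
t = (x̄ − μ₀)/(s/√n) = (367 − 433)/(104/√16) = -2.54
df = n − 1 = 15
p-value = P(T ≤ -2.54) ≈ 0.011
Since p ≈ 0.011 < α = 0.05, reject H0; the data support H1.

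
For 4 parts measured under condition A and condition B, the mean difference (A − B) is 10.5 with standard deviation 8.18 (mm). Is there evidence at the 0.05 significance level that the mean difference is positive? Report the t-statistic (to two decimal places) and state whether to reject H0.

t = 2.57; reject H0

H0: μ_d = 0; H1: μ_d > 0 (paired t-test on the differences, right-tailed).
t = d̄/(s_d/√n) = 10.5/(8.18/√4) = 2.57
df = n − 1 = 3
p-value = P(T ≥ 2.57) ≈ 0.0413
Since p ≈ 0.0413 < α = 0.05, reject H0; the data support H1.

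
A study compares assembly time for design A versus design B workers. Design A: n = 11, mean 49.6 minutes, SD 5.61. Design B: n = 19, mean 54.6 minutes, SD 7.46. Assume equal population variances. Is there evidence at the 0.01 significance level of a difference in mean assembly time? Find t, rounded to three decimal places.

-1.925

Let group 1 = design A, group 2 = design B. H0: μ_1 = μ_2; H1: μ_1 ≠ μ_2 (two-sample pooled-variance t-test, two-sided).
s_p² = [(11−1)·5.61² + (19−1)·7.46²]/(11+19−2) = 47.0161
t = (49.6 − 54.6)/√[47.0161·(1/11 + 1/19)] = -1.925
df = n₁ + n₂ − 2 = 28
Two-sided p-value ≈ 0.0645
Since p ≈ 0.0645 > α = 0.01, fail to reject H0; the evidence is not statistically significant.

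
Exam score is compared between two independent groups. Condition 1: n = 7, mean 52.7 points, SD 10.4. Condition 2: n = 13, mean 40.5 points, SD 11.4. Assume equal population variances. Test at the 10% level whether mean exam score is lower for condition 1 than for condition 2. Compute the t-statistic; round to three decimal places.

Let group 1 = condition 1, group 2 = condition 2. H0: μ_1 = μ_2; H1: μ_1 < μ_2 (two-sample pooled-variance t-test, left-tailed).
s_p² = [(7−1)·10.4² + (13−1)·11.4²]/(7+13−2) = 122.693
t = (52.7 − 40.5)/√[122.693·(1/7 + 1/13)] = 2.349
df = n₁ + n₂ − 2 = 18
p-value = P(T ≤ 2.349) ≈ 0.9848
Since p ≈ 0.9848 > α = 0.1, fail to reject H0; the data do not provide sufficient evidence against H0.

2.349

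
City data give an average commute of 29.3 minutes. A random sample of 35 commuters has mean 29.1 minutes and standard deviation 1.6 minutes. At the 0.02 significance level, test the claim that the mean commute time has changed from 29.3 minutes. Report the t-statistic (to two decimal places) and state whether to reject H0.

t = -0.74; fail to reject H0

H0: μ = 29.3; H1: μ ≠ 29.3 (one-sample t-test, two-sided).
t = (x̄ − μ₀)/(s/√n) = (29.1 − 29.3)/(1.6/√35) = -0.74
df = n − 1 = 34
Two-sided p-value ≈ 0.4647
Since p ≈ 0.4647 > α = 0.02, fail to reject H0; the data do not provide sufficient evidence against H0.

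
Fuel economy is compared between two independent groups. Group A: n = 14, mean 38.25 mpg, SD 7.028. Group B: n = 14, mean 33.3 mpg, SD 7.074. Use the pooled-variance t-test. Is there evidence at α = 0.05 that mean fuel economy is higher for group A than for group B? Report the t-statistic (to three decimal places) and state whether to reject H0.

Let group 1 = group A, group 2 = group B. H0: μ_1 = μ_2; H1: μ_1 > μ_2 (two-sample pooled-variance t-test, right-tailed).
s_p² = [(14−1)·7.028² + (14−1)·7.074²]/(14+14−2) = 49.7171
t = (38.25 − 33.3)/√[49.7171·(1/14 + 1/14)] = 1.857
df = n₁ + n₂ − 2 = 26
p-value = P(T ≥ 1.857) ≈ 0.037
Since p ≈ 0.037 < α = 0.05, reject H0; the data support H1.

t = 1.857; reject H0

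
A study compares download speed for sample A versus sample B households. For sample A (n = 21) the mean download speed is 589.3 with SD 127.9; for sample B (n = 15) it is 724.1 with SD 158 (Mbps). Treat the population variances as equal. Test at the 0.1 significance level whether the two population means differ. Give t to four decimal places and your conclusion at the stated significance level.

t = -2.8265; reject H0

Let group 1 = sample A, group 2 = sample B. H0: μ_1 = μ_2; H1: μ_1 ≠ μ_2 (two-sample pooled-variance t-test, two-sided).
s_p² = [(21−1)·127.9² + (15−1)·158²]/(21+15−2) = 19901.9
t = (589.3 − 724.1)/√[19901.9·(1/21 + 1/15)] = -2.8265
df = n₁ + n₂ − 2 = 34
Two-sided p-value ≈ 0.008
Since p ≈ 0.008 < α = 0.1, reject H0; the evidence is statistically significant.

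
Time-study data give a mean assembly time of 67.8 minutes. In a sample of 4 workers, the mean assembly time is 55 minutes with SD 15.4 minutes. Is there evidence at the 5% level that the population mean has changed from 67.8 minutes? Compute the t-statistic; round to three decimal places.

H0: μ = 67.8; H1: μ ≠ 67.8 (one-sample t-test, two-sided).
t = (x̄ − μ₀)/(s/√n) = (55 − 67.8)/(15.4/√4) = -1.662
df = n − 1 = 3
Two-sided p-value ≈ 0.1950
Since p ≈ 0.1950 > α = 0.05, fail to reject H0; the evidence is not statistically significant.

-1.662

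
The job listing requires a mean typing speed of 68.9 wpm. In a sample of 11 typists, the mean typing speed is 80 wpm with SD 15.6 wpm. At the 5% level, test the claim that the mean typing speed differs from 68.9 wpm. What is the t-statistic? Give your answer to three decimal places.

H0: μ = 68.9; H1: μ ≠ 68.9 (one-sample t-test, two-sided).
t = (x̄ − μ₀)/(s/√n) = (80 − 68.9)/(15.6/√11) = 2.360
df = n − 1 = 10
Two-sided p-value ≈ 0.0400
Since p ≈ 0.0400 < α = 0.05, reject H0; the evidence is statistically significant.

2.360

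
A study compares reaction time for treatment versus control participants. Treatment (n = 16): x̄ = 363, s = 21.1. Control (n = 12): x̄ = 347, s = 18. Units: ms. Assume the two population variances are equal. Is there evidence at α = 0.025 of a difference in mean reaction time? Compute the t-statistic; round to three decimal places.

2.111

Let group 1 = treatment, group 2 = control. H0: μ_1 = μ_2; H1: μ_1 ≠ μ_2 (two-sample pooled-variance t-test, two-sided).
s_p² = [(16−1)·21.1² + (12−1)·18²]/(16+12−2) = 393.929
t = (363 − 347)/√[393.929·(1/16 + 1/12)] = 2.111
df = n₁ + n₂ − 2 = 26
Two-sided p-value ≈ 0.0445
Since p ≈ 0.0445 > α = 0.025, fail to reject H0; the data do not provide sufficient evidence against H0.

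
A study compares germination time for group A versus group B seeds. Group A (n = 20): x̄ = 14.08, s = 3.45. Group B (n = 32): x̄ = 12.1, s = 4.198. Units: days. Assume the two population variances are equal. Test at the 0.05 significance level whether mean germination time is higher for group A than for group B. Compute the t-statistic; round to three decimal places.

1.767

Let group 1 = group A, group 2 = group B. H0: μ_1 = μ_2; H1: μ_1 > μ_2 (two-sample pooled-variance t-test, right-tailed).
s_p² = [(20−1)·3.45² + (32−1)·4.198²]/(20+32−2) = 15.4493
t = (14.08 − 12.1)/√[15.4493·(1/20 + 1/32)] = 1.767
df = n₁ + n₂ − 2 = 50
p-value = P(T ≥ 1.767) ≈ 0.042
Since p ≈ 0.042 < α = 0.05, reject H0; the data support H1.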